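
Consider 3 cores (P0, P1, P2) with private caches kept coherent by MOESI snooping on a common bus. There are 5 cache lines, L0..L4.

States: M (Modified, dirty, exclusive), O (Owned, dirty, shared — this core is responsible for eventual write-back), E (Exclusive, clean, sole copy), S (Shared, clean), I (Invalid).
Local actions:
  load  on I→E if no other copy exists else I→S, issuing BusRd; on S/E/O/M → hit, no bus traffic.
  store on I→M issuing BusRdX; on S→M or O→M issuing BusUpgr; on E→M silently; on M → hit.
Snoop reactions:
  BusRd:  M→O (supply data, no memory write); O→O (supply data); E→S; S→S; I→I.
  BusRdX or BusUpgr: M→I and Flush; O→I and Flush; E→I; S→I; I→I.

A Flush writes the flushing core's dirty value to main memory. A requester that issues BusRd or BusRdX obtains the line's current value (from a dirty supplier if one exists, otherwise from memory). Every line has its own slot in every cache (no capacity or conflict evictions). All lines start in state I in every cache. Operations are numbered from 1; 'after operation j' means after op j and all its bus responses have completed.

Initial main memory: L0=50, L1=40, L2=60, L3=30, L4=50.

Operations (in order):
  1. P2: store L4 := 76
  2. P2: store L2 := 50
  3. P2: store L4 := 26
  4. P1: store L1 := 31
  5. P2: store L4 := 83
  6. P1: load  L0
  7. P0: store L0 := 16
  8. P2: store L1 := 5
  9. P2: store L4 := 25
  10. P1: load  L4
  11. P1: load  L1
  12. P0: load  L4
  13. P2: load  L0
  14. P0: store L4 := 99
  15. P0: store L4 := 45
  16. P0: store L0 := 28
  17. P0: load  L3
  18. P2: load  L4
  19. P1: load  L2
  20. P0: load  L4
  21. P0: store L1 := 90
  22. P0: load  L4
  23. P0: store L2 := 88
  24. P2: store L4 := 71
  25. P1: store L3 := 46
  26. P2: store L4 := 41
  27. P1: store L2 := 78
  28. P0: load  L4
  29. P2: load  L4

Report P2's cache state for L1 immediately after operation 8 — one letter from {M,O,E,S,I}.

[1] P2: store L4 := 76 | P0:I, P1:I, P2:M(76) | bus: BusRdX
[2] P2: store L2 := 50 | P0:I, P1:I, P2:M(50) | bus: BusRdX
[3] P2: store L4 := 26 | P0:I, P1:I, P2:M(26) | bus: none
[4] P1: store L1 := 31 | P0:I, P1:M(31), P2:I | bus: BusRdX
[5] P2: store L4 := 83 | P0:I, P1:I, P2:M(83) | bus: none
[6] P1: load  L0 | P0:I, P1:E(50), P2:I | bus: BusRd
[7] P0: store L0 := 16 | P0:M(16), P1:I, P2:I | bus: BusRdX
[8] P2: store L1 := 5 | P0:I, P1:I, P2:M(5) | bus: BusRdX,Flush
[9] P2: store L4 := 25 | P0:I, P1:I, P2:M(25) | bus: none
[10] P1: load  L4 | P0:I, P1:S(25), P2:O(25) | bus: BusRd
[11] P1: load  L1 | P0:I, P1:S(5), P2:O(5) | bus: BusRd
[12] P0: load  L4 | P0:S(25), P1:S(25), P2:O(25) | bus: BusRd
[13] P2: load  L0 | P0:O(16), P1:I, P2:S(16) | bus: BusRd
[14] P0: store L4 := 99 | P0:M(99), P1:I, P2:I | bus: BusUpgr,Flush
[15] P0: store L4 := 45 | P0:M(45), P1:I, P2:I | bus: none
[16] P0: store L0 := 28 | P0:M(28), P1:I, P2:I | bus: BusUpgr
[17] P0: load  L3 | P0:E(30), P1:I, P2:I | bus: BusRd
[18] P2: load  L4 | P0:O(45), P1:I, P2:S(45) | bus: BusRd
[19] P1: load  L2 | P0:I, P1:S(50), P2:O(50) | bus: BusRd
[20] P0: load  L4 | P0:O(45), P1:I, P2:S(45) | bus: none
[21] P0: store L1 := 90 | P0:M(90), P1:I, P2:I | bus: BusRdX,Flush
[22] P0: load  L4 | P0:O(45), P1:I, P2:S(45) | bus: none
[23] P0: store L2 := 88 | P0:M(88), P1:I, P2:I | bus: BusRdX,Flush
[24] P2: store L4 := 71 | P0:I, P1:I, P2:M(71) | bus: BusUpgr,Flush
[25] P1: store L3 := 46 | P0:I, P1:M(46), P2:I | bus: BusRdX
[26] P2: store L4 := 41 | P0:I, P1:I, P2:M(41) | bus: none
[27] P1: store L2 := 78 | P0:I, P1:M(78), P2:I | bus: BusRdX,Flush
[28] P0: load  L4 | P0:S(41), P1:I, P2:O(41) | bus: BusRd
[29] P2: load  L4 | P0:S(41), P1:I, P2:O(41) | bus: none

state = M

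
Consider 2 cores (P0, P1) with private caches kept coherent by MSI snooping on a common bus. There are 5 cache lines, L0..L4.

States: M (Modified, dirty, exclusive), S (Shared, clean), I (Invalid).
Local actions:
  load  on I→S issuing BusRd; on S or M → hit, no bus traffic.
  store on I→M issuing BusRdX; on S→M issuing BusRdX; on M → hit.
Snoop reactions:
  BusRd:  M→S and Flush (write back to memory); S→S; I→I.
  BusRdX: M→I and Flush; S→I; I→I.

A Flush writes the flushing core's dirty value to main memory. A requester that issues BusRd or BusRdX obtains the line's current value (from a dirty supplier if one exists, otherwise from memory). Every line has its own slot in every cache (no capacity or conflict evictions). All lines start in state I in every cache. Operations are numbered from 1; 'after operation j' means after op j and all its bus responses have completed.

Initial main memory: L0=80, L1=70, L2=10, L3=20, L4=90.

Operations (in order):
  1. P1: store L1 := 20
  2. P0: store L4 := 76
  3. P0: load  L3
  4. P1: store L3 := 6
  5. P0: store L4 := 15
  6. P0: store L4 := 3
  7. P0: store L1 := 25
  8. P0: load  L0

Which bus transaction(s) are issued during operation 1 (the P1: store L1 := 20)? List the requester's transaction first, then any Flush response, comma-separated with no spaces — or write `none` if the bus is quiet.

bus = BusRdX

  op1 P1: store L1 := 20 → I/M on L1; bus BusRdX; mem=70
  op2 P0: store L4 := 76 → M/I on L4; bus BusRdX; mem=90
  op3 P0: load  L3 → S/I on L3; bus BusRd; mem=20
  op4 P1: store L3 := 6 → I/M on L3; bus BusRdX; mem=20
  op5 P0: store L4 := 15 → M/I on L4; bus (none); mem=90
  op6 P0: store L4 := 3 → M/I on L4; bus (none); mem=90
  op7 P0: store L1 := 25 → M/I on L1; bus BusRdX Flush; mem=20
  op8 P0: load  L0 → S/I on L0; bus BusRd; mem=80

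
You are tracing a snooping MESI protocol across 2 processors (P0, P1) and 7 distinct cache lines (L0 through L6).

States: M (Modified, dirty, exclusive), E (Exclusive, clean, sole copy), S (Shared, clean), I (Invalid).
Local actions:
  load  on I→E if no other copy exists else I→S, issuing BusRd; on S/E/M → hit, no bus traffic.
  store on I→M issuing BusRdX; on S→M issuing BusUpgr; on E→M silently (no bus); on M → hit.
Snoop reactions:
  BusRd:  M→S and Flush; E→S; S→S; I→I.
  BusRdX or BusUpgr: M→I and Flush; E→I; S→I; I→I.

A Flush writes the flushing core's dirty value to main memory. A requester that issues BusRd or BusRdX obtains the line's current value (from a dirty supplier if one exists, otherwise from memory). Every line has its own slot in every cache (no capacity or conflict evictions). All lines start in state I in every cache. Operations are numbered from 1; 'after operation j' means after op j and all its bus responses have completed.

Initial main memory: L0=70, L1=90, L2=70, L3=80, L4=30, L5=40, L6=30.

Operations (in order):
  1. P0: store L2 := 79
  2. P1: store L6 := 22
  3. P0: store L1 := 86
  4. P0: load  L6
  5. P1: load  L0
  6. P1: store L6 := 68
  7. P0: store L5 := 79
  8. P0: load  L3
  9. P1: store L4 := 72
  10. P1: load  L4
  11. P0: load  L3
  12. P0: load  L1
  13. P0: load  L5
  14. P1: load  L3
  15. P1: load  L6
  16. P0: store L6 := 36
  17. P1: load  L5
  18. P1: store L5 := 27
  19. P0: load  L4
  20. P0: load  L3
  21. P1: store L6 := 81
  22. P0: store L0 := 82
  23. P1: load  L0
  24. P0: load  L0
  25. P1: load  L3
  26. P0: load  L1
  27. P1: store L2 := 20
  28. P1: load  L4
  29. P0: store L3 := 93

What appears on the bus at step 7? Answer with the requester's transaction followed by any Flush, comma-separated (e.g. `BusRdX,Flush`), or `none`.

bus = BusRdX

[1] P0: store L2 := 79 | P0:M(79), P1:I | bus: BusRdX
[2] P1: store L6 := 22 | P0:I, P1:M(22) | bus: BusRdX
[3] P0: store L1 := 86 | P0:M(86), P1:I | bus: BusRdX
[4] P0: load  L6 | P0:S(22), P1:S(22) | bus: BusRd,Flush
[5] P1: load  L0 | P0:I, P1:E(70) | bus: BusRd
[6] P1: store L6 := 68 | P0:I, P1:M(68) | bus: BusUpgr
[7] P0: store L5 := 79 | P0:M(79), P1:I | bus: BusRdX
[8] P0: load  L3 | P0:E(80), P1:I | bus: BusRd
[9] P1: store L4 := 72 | P0:I, P1:M(72) | bus: BusRdX
[10] P1: load  L4 | P0:I, P1:M(72) | bus: none
[11] P0: load  L3 | P0:E(80), P1:I | bus: none
[12] P0: load  L1 | P0:M(86), P1:I | bus: none
[13] P0: load  L5 | P0:M(79), P1:I | bus: none
[14] P1: load  L3 | P0:S(80), P1:S(80) | bus: BusRd
[15] P1: load  L6 | P0:I, P1:M(68) | bus: none
[16] P0: store L6 := 36 | P0:M(36), P1:I | bus: BusRdX,Flush
[17] P1: load  L5 | P0:S(79), P1:S(79) | bus: BusRd,Flush
[18] P1: store L5 := 27 | P0:I, P1:M(27) | bus: BusUpgr
[19] P0: load  L4 | P0:S(72), P1:S(72) | bus: BusRd,Flush
[20] P0: load  L3 | P0:S(80), P1:S(80) | bus: none
[21] P1: store L6 := 81 | P0:I, P1:M(81) | bus: BusRdX,Flush
[22] P0: store L0 := 82 | P0:M(82), P1:I | bus: BusRdX
[23] P1: load  L0 | P0:S(82), P1:S(82) | bus: BusRd,Flush
[24] P0: load  L0 | P0:S(82), P1:S(82) | bus: none
[25] P1: load  L3 | P0:S(80), P1:S(80) | bus: none
[26] P0: load  L1 | P0:M(86), P1:I | bus: none
[27] P1: store L2 := 20 | P0:I, P1:M(20) | bus: BusRdX,Flush
[28] P1: load  L4 | P0:S(72), P1:S(72) | bus: none
[29] P0: store L3 := 93 | P0:M(93), P1:I | bus: BusUpgr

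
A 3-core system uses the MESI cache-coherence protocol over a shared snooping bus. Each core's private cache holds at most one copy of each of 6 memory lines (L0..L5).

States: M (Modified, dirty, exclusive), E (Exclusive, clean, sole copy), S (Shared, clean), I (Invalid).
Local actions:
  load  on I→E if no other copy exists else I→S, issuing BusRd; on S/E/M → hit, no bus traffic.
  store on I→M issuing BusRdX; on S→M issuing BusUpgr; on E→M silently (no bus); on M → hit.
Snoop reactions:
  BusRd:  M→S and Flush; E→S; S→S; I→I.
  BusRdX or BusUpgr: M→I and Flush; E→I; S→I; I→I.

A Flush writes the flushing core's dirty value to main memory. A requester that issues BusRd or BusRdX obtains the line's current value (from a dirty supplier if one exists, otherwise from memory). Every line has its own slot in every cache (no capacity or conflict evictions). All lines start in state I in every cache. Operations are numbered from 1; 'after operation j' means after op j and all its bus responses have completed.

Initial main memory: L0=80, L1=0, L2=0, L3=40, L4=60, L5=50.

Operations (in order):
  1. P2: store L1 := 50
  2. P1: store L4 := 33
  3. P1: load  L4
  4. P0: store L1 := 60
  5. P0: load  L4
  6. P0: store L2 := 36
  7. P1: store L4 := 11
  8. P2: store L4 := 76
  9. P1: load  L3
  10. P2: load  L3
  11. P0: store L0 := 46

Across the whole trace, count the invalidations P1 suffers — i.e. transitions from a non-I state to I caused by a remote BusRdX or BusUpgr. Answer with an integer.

invalidations = 1

[1] P2: store L1 := 50 | P0:I, P1:I, P2:M(50) | bus: BusRdX
[2] P1: store L4 := 33 | P0:I, P1:M(33), P2:I | bus: BusRdX
[3] P1: load  L4 | P0:I, P1:M(33), P2:I | bus: none
[4] P0: store L1 := 60 | P0:M(60), P1:I, P2:I | bus: BusRdX,Flush
[5] P0: load  L4 | P0:S(33), P1:S(33), P2:I | bus: BusRd,Flush
[6] P0: store L2 := 36 | P0:M(36), P1:I, P2:I | bus: BusRdX
[7] P1: store L4 := 11 | P0:I, P1:M(11), P2:I | bus: BusUpgr
[8] P2: store L4 := 76 | P0:I, P1:I, P2:M(76) | bus: BusRdX,Flush
[9] P1: load  L3 | P0:I, P1:E(40), P2:I | bus: BusRd
[10] P2: load  L3 | P0:I, P1:S(40), P2:S(40) | bus: BusRd
[11] P0: store L0 := 46 | P0:M(46), P1:I, P2:I | bus: BusRdX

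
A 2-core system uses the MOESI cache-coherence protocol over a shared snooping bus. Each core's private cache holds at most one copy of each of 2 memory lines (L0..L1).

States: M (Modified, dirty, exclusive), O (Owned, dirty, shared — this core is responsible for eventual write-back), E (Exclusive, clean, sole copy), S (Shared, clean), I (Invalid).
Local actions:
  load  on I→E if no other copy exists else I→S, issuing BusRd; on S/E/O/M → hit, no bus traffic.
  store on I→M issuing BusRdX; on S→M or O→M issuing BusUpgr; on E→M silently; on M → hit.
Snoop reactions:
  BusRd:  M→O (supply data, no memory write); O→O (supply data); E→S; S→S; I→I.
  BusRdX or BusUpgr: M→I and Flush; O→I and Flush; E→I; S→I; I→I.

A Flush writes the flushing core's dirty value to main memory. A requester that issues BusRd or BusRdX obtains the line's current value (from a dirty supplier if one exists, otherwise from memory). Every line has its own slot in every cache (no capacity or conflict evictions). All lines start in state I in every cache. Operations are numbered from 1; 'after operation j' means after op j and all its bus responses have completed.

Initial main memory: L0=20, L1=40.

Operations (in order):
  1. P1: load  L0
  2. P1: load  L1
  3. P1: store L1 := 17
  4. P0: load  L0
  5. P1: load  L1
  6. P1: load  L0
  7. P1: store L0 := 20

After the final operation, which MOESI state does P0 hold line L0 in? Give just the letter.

[1] P1: load  L0 | P0:I, P1:E(20) | bus: BusRd
[2] P1: load  L1 | P0:I, P1:E(40) | bus: BusRd
[3] P1: store L1 := 17 | P0:I, P1:M(17) | bus: none
[4] P0: load  L0 | P0:S(20), P1:S(20) | bus: BusRd
[5] P1: load  L1 | P0:I, P1:M(17) | bus: none
[6] P1: load  L0 | P0:S(20), P1:S(20) | bus: none
[7] P1: store L0 := 20 | P0:I, P1:M(20) | bus: BusUpgr

state = I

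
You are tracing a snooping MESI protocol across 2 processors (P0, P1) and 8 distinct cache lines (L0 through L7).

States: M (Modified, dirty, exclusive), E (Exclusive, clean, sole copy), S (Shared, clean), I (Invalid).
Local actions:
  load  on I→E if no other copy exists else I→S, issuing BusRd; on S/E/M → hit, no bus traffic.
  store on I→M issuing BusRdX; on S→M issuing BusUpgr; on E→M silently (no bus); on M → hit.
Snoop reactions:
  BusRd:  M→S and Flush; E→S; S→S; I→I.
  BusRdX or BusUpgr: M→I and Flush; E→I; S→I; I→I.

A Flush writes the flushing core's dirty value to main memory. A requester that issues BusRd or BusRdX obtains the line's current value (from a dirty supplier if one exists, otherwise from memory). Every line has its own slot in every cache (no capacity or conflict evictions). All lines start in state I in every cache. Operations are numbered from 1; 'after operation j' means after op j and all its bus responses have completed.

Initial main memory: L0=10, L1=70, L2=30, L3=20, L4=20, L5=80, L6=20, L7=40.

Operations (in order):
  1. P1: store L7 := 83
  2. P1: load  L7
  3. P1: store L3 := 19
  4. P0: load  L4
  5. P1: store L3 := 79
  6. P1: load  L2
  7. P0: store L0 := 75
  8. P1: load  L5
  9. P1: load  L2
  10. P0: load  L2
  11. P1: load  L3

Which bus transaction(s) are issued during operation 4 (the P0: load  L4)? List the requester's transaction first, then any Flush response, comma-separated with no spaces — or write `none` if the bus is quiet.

bus = BusRd

[1] P1: store L7 := 83 | P0:I, P1:M(83) | bus: BusRdX
[2] P1: load  L7 | P0:I, P1:M(83) | bus: none
[3] P1: store L3 := 19 | P0:I, P1:M(19) | bus: BusRdX
[4] P0: load  L4 | P0:E(20), P1:I | bus: BusRd
[5] P1: store L3 := 79 | P0:I, P1:M(79) | bus: none
[6] P1: load  L2 | P0:I, P1:E(30) | bus: BusRd
[7] P0: store L0 := 75 | P0:M(75), P1:I | bus: BusRdX
[8] P1: load  L5 | P0:I, P1:E(80) | bus: BusRd
[9] P1: load  L2 | P0:I, P1:E(30) | bus: none
[10] P0: load  L2 | P0:S(30), P1:S(30) | bus: BusRd
[11] P1: load  L3 | P0:I, P1:M(79) | bus: none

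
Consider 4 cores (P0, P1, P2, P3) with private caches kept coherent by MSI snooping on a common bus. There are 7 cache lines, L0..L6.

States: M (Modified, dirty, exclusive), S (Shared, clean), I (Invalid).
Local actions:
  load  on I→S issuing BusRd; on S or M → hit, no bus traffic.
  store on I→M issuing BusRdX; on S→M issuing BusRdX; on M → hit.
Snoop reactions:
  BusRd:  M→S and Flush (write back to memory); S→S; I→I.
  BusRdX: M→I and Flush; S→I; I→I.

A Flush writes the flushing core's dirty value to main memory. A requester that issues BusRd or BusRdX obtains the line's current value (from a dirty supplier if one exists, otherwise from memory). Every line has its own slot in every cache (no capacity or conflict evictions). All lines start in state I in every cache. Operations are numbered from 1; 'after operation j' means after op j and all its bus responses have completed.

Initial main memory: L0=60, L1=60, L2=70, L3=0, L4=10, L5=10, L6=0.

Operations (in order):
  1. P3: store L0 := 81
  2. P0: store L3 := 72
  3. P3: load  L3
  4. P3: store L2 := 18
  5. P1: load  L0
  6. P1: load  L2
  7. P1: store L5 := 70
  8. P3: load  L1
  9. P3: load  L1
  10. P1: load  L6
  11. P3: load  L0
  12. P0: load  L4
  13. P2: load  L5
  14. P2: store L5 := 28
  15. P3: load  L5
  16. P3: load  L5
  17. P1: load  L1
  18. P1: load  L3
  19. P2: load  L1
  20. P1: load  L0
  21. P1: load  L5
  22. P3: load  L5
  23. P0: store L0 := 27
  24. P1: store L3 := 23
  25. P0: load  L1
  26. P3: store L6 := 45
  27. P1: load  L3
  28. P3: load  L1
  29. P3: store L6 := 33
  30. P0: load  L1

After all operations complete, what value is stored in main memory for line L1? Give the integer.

memory[L1] = 60

1. P3: store L0 := 81  bus=[BusRdX]  L0: P0=I P1=I P2=I P3=M  mem[L0]=60
2. P0: store L3 := 72  bus=[BusRdX]  L3: P0=M P1=I P2=I P3=I  mem[L3]=0
3. P3: load  L3  bus=[BusRd,Flush]  L3: P0=S P1=I P2=I P3=S  mem[L3]=72
4. P3: store L2 := 18  bus=[BusRdX]  L2: P0=I P1=I P2=I P3=M  mem[L2]=70
5. P1: load  L0  bus=[BusRd,Flush]  L0: P0=I P1=S P2=I P3=S  mem[L0]=81
6. P1: load  L2  bus=[BusRd,Flush]  L2: P0=I P1=S P2=I P3=S  mem[L2]=18
7. P1: store L5 := 70  bus=[BusRdX]  L5: P0=I P1=M P2=I P3=I  mem[L5]=10
8. P3: load  L1  bus=[BusRd]  L1: P0=I P1=I P2=I P3=S  mem[L1]=60
9. P3: load  L1  bus=[-]  L1: P0=I P1=I P2=I P3=S  mem[L1]=60
10. P1: load  L6  bus=[BusRd]  L6: P0=I P1=S P2=I P3=I  mem[L6]=0
11. P3: load  L0  bus=[-]  L0: P0=I P1=S P2=I P3=S  mem[L0]=81
12. P0: load  L4  bus=[BusRd]  L4: P0=S P1=I P2=I P3=I  mem[L4]=10
13. P2: load  L5  bus=[BusRd,Flush]  L5: P0=I P1=S P2=S P3=I  mem[L5]=70
14. P2: store L5 := 28  bus=[BusRdX]  L5: P0=I P1=I P2=M P3=I  mem[L5]=70
15. P3: load  L5  bus=[BusRd,Flush]  L5: P0=I P1=I P2=S P3=S  mem[L5]=28
16. P3: load  L5  bus=[-]  L5: P0=I P1=I P2=S P3=S  mem[L5]=28
17. P1: load  L1  bus=[BusRd]  L1: P0=I P1=S P2=I P3=S  mem[L1]=60
18. P1: load  L3  bus=[BusRd]  L3: P0=S P1=S P2=I P3=S  mem[L3]=72
19. P2: load  L1  bus=[BusRd]  L1: P0=I P1=S P2=S P3=S  mem[L1]=60
20. P1: load  L0  bus=[-]  L0: P0=I P1=S P2=I P3=S  mem[L0]=81
21. P1: load  L5  bus=[BusRd]  L5: P0=I P1=S P2=S P3=S  mem[L5]=28
22. P3: load  L5  bus=[-]  L5: P0=I P1=S P2=S P3=S  mem[L5]=28
23. P0: store L0 := 27  bus=[BusRdX]  L0: P0=M P1=I P2=I P3=I  mem[L0]=81
24. P1: store L3 := 23  bus=[BusRdX]  L3: P0=I P1=M P2=I P3=I  mem[L3]=72
25. P0: load  L1  bus=[BusRd]  L1: P0=S P1=S P2=S P3=S  mem[L1]=60
26. P3: store L6 := 45  bus=[BusRdX]  L6: P0=I P1=I P2=I P3=M  mem[L6]=0
27. P1: load  L3  bus=[-]  L3: P0=I P1=M P2=I P3=I  mem[L3]=72
28. P3: load  L1  bus=[-]  L1: P0=S P1=S P2=S P3=S  mem[L1]=60
29. P3: store L6 := 33  bus=[-]  L6: P0=I P1=I P2=I P3=M  mem[L6]=0
30. P0: load  L1  bus=[-]  L1: P0=S P1=S P2=S P3=S  mem[L1]=60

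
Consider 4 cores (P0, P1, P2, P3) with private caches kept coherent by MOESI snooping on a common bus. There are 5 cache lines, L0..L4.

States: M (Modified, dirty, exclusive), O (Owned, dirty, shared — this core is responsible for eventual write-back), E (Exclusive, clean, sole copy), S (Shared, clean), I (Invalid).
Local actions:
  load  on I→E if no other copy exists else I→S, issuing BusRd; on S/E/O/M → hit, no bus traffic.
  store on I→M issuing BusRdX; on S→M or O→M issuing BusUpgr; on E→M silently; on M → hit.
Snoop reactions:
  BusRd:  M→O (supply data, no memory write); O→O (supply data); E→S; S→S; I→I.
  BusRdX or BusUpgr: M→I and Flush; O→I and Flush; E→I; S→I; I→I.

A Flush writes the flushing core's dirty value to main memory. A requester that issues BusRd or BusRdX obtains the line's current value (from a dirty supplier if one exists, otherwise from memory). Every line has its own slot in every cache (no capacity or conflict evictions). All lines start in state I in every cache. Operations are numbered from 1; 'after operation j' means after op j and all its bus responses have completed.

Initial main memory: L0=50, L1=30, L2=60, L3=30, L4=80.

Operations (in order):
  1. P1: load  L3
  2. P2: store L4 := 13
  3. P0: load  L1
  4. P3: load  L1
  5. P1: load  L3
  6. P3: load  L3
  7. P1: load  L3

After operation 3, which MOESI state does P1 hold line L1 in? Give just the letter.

1. P1: load  L3  bus=[BusRd]  L3: P0=I P1=E P2=I P3=I  mem[L3]=30
2. P2: store L4 := 13  bus=[BusRdX]  L4: P0=I P1=I P2=M P3=I  mem[L4]=80
3. P0: load  L1  bus=[BusRd]  L1: P0=E P1=I P2=I P3=I  mem[L1]=30
4. P3: load  L1  bus=[BusRd]  L1: P0=S P1=I P2=I P3=S  mem[L1]=30
5. P1: load  L3  bus=[-]  L3: P0=I P1=E P2=I P3=I  mem[L3]=30
6. P3: load  L3  bus=[BusRd]  L3: P0=I P1=S P2=I P3=S  mem[L3]=30
7. P1: load  L3  bus=[-]  L3: P0=I P1=S P2=I P3=S  mem[L3]=30

state = I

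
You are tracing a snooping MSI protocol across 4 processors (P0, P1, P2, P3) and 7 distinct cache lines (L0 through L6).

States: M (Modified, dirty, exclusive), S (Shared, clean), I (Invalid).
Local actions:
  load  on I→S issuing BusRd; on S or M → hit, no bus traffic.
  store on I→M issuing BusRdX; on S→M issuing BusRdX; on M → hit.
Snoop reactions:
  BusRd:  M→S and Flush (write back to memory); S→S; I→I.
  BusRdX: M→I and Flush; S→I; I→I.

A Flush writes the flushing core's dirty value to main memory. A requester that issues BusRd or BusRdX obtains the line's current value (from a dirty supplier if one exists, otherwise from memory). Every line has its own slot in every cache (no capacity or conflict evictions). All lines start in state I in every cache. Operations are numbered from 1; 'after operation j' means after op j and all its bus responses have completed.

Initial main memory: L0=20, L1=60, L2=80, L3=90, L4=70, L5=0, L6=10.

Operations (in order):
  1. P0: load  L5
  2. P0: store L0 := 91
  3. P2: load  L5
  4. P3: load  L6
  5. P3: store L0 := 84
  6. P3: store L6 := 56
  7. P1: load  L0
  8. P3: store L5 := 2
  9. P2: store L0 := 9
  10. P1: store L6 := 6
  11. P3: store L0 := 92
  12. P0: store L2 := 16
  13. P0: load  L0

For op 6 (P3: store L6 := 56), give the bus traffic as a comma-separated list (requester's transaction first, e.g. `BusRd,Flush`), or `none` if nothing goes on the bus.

[1] P0: load  L5 | P0:S(0), P1:I, P2:I, P3:I | bus: BusRd
[2] P0: store L0 := 91 | P0:M(91), P1:I, P2:I, P3:I | bus: BusRdX
[3] P2: load  L5 | P0:S(0), P1:I, P2:S(0), P3:I | bus: BusRd
[4] P3: load  L6 | P0:I, P1:I, P2:I, P3:S(10) | bus: BusRd
[5] P3: store L0 := 84 | P0:I, P1:I, P2:I, P3:M(84) | bus: BusRdX,Flush
[6] P3: store L6 := 56 | P0:I, P1:I, P2:I, P3:M(56) | bus: BusRdX
[7] P1: load  L0 | P0:I, P1:S(84), P2:I, P3:S(84) | bus: BusRd,Flush
[8] P3: store L5 := 2 | P0:I, P1:I, P2:I, P3:M(2) | bus: BusRdX
[9] P2: store L0 := 9 | P0:I, P1:I, P2:M(9), P3:I | bus: BusRdX
[10] P1: store L6 := 6 | P0:I, P1:M(6), P2:I, P3:I | bus: BusRdX,Flush
[11] P3: store L0 := 92 | P0:I, P1:I, P2:I, P3:M(92) | bus: BusRdX,Flush
[12] P0: store L2 := 16 | P0:M(16), P1:I, P2:I, P3:I | bus: BusRdX
[13] P0: load  L0 | P0:S(92), P1:I, P2:I, P3:S(92) | bus: BusRd,Flush

bus = BusRdX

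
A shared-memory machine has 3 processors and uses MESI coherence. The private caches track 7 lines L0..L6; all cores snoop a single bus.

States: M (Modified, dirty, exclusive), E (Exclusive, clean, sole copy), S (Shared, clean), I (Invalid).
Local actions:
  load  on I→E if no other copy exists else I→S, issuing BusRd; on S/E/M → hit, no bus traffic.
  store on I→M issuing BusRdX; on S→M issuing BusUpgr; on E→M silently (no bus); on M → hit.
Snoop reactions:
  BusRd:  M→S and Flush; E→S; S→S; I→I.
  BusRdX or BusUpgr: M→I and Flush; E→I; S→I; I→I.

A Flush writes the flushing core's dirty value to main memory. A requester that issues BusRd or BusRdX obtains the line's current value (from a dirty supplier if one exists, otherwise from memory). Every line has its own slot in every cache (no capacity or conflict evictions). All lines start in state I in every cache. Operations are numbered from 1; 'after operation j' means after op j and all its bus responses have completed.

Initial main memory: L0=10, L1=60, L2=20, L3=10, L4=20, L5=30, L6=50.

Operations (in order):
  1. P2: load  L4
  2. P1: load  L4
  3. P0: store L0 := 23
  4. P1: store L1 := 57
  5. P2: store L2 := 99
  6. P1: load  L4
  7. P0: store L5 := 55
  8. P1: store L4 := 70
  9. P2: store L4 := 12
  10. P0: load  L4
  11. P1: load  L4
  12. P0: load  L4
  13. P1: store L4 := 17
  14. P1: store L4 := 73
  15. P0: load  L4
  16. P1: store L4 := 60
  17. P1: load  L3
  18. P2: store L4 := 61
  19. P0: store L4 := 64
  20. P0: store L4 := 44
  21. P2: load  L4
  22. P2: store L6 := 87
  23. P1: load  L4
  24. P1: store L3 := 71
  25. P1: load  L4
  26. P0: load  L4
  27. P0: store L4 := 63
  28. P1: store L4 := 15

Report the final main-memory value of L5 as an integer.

memory[L5] = 30

[1] P2: load  L4 | P0:I, P1:I, P2:E(20) | bus: BusRd
[2] P1: load  L4 | P0:I, P1:S(20), P2:S(20) | bus: BusRd
[3] P0: store L0 := 23 | P0:M(23), P1:I, P2:I | bus: BusRdX
[4] P1: store L1 := 57 | P0:I, P1:M(57), P2:I | bus: BusRdX
[5] P2: store L2 := 99 | P0:I, P1:I, P2:M(99) | bus: BusRdX
[6] P1: load  L4 | P0:I, P1:S(20), P2:S(20) | bus: none
[7] P0: store L5 := 55 | P0:M(55), P1:I, P2:I | bus: BusRdX
[8] P1: store L4 := 70 | P0:I, P1:M(70), P2:I | bus: BusUpgr
[9] P2: store L4 := 12 | P0:I, P1:I, P2:M(12) | bus: BusRdX,Flush
[10] P0: load  L4 | P0:S(12), P1:I, P2:S(12) | bus: BusRd,Flush
[11] P1: load  L4 | P0:S(12), P1:S(12), P2:S(12) | bus: BusRd
[12] P0: load  L4 | P0:S(12), P1:S(12), P2:S(12) | bus: none
[13] P1: store L4 := 17 | P0:I, P1:M(17), P2:I | bus: BusUpgr
[14] P1: store L4 := 73 | P0:I, P1:M(73), P2:I | bus: none
[15] P0: load  L4 | P0:S(73), P1:S(73), P2:I | bus: BusRd,Flush
[16] P1: store L4 := 60 | P0:I, P1:M(60), P2:I | bus: BusUpgr
[17] P1: load  L3 | P0:I, P1:E(10), P2:I | bus: BusRd
[18] P2: store L4 := 61 | P0:I, P1:I, P2:M(61) | bus: BusRdX,Flush
[19] P0: store L4 := 64 | P0:M(64), P1:I, P2:I | bus: BusRdX,Flush
[20] P0: store L4 := 44 | P0:M(44), P1:I, P2:I | bus: none
[21] P2: load  L4 | P0:S(44), P1:I, P2:S(44) | bus: BusRd,Flush
[22] P2: store L6 := 87 | P0:I, P1:I, P2:M(87) | bus: BusRdX
[23] P1: load  L4 | P0:S(44), P1:S(44), P2:S(44) | bus: BusRd
[24] P1: store L3 := 71 | P0:I, P1:M(71), P2:I | bus: none
[25] P1: load  L4 | P0:S(44), P1:S(44), P2:S(44) | bus: none
[26] P0: load  L4 | P0:S(44), P1:S(44), P2:S(44) | bus: none
[27] P0: store L4 := 63 | P0:M(63), P1:I, P2:I | bus: BusUpgr
[28] P1: store L4 := 15 | P0:I, P1:M(15), P2:I | bus: BusRdX,Flush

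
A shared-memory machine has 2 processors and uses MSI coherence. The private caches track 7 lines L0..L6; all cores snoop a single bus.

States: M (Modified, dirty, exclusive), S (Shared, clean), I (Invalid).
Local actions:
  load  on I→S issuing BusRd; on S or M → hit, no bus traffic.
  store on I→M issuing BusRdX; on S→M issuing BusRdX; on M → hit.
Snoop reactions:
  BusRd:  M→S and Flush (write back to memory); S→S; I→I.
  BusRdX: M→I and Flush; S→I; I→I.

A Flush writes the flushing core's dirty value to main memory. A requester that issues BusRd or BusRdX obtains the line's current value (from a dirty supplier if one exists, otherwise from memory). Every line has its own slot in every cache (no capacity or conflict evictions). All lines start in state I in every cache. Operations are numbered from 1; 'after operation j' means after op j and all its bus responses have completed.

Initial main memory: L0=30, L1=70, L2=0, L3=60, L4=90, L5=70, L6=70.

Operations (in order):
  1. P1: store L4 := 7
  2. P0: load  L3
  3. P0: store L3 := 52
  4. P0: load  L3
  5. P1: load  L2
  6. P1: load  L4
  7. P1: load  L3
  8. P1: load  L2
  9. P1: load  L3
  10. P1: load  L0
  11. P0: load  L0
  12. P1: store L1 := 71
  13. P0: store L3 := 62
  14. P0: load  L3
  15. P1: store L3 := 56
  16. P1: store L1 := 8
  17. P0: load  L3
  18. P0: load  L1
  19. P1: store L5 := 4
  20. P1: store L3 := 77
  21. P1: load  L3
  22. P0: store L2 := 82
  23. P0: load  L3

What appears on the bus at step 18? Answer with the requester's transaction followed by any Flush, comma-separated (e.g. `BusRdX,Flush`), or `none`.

[1] P1: store L4 := 7 | P0:I, P1:M(7) | bus: BusRdX
[2] P0: load  L3 | P0:S(60), P1:I | bus: BusRd
[3] P0: store L3 := 52 | P0:M(52), P1:I | bus: BusRdX
[4] P0: load  L3 | P0:M(52), P1:I | bus: none
[5] P1: load  L2 | P0:I, P1:S(0) | bus: BusRd
[6] P1: load  L4 | P0:I, P1:M(7) | bus: none
[7] P1: load  L3 | P0:S(52), P1:S(52) | bus: BusRd,Flush
[8] P1: load  L2 | P0:I, P1:S(0) | bus: none
[9] P1: load  L3 | P0:S(52), P1:S(52) | bus: none
[10] P1: load  L0 | P0:I, P1:S(30) | bus: BusRd
[11] P0: load  L0 | P0:S(30), P1:S(30) | bus: BusRd
[12] P1: store L1 := 71 | P0:I, P1:M(71) | bus: BusRdX
[13] P0: store L3 := 62 | P0:M(62), P1:I | bus: BusRdX
[14] P0: load  L3 | P0:M(62), P1:I | bus: none
[15] P1: store L3 := 56 | P0:I, P1:M(56) | bus: BusRdX,Flush
[16] P1: store L1 := 8 | P0:I, P1:M(8) | bus: none
[17] P0: load  L3 | P0:S(56), P1:S(56) | bus: BusRd,Flush
[18] P0: load  L1 | P0:S(8), P1:S(8) | bus: BusRd,Flush
[19] P1: store L5 := 4 | P0:I, P1:M(4) | bus: BusRdX
[20] P1: store L3 := 77 | P0:I, P1:M(77) | bus: BusRdX
[21] P1: load  L3 | P0:I, P1:M(77) | bus: none
[22] P0: store L2 := 82 | P0:M(82), P1:I | bus: BusRdX
[23] P0: load  L3 | P0:S(77), P1:S(77) | bus: BusRd,Flush

bus = BusRd,Flush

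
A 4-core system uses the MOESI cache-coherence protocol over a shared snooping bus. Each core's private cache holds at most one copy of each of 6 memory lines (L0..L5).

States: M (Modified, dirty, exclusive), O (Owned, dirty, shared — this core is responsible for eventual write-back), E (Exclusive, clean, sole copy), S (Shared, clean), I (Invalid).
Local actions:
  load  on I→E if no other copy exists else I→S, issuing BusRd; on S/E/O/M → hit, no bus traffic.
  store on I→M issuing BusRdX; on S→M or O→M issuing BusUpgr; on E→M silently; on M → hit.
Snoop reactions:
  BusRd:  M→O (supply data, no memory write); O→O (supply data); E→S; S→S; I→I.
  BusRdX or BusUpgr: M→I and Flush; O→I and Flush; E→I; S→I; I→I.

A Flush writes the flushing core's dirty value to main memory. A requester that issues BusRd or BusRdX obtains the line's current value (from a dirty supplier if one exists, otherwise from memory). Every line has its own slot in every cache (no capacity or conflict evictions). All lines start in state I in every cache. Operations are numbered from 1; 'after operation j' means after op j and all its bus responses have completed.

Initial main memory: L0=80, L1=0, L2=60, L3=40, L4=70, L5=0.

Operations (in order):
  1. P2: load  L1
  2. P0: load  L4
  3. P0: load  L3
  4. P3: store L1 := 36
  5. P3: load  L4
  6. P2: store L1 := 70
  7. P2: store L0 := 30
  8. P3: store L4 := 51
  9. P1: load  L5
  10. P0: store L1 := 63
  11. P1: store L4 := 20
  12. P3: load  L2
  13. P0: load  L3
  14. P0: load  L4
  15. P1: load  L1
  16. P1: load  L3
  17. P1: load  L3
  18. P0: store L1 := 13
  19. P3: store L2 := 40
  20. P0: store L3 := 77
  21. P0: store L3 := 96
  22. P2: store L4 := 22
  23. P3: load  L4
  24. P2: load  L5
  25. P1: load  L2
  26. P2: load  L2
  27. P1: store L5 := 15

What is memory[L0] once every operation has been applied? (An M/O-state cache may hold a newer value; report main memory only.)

memory[L0] = 80

1. P2: load  L1  bus=[BusRd]  L1: P0=I P1=I P2=E P3=I  mem[L1]=0
2. P0: load  L4  bus=[BusRd]  L4: P0=E P1=I P2=I P3=I  mem[L4]=70
3. P0: load  L3  bus=[BusRd]  L3: P0=E P1=I P2=I P3=I  mem[L3]=40
4. P3: store L1 := 36  bus=[BusRdX]  L1: P0=I P1=I P2=I P3=M  mem[L1]=0
5. P3: load  L4  bus=[BusRd]  L4: P0=S P1=I P2=I P3=S  mem[L4]=70
6. P2: store L1 := 70  bus=[BusRdX,Flush]  L1: P0=I P1=I P2=M P3=I  mem[L1]=36
7. P2: store L0 := 30  bus=[BusRdX]  L0: P0=I P1=I P2=M P3=I  mem[L0]=80
8. P3: store L4 := 51  bus=[BusUpgr]  L4: P0=I P1=I P2=I P3=M  mem[L4]=70
9. P1: load  L5  bus=[BusRd]  L5: P0=I P1=E P2=I P3=I  mem[L5]=0
10. P0: store L1 := 63  bus=[BusRdX,Flush]  L1: P0=M P1=I P2=I P3=I  mem[L1]=70
11. P1: store L4 := 20  bus=[BusRdX,Flush]  L4: P0=I P1=M P2=I P3=I  mem[L4]=51
12. P3: load  L2  bus=[BusRd]  L2: P0=I P1=I P2=I P3=E  mem[L2]=60
13. P0: load  L3  bus=[-]  L3: P0=E P1=I P2=I P3=I  mem[L3]=40
14. P0: load  L4  bus=[BusRd]  L4: P0=S P1=O P2=I P3=I  mem[L4]=51
15. P1: load  L1  bus=[BusRd]  L1: P0=O P1=S P2=I P3=I  mem[L1]=70
16. P1: load  L3  bus=[BusRd]  L3: P0=S P1=S P2=I P3=I  mem[L3]=40
17. P1: load  L3  bus=[-]  L3: P0=S P1=S P2=I P3=I  mem[L3]=40
18. P0: store L1 := 13  bus=[BusUpgr]  L1: P0=M P1=I P2=I P3=I  mem[L1]=70
19. P3: store L2 := 40  bus=[-]  L2: P0=I P1=I P2=I P3=M  mem[L2]=60
20. P0: store L3 := 77  bus=[BusUpgr]  L3: P0=M P1=I P2=I P3=I  mem[L3]=40
21. P0: store L3 := 96  bus=[-]  L3: P0=M P1=I P2=I P3=I  mem[L3]=40
22. P2: store L4 := 22  bus=[BusRdX,Flush]  L4: P0=I P1=I P2=M P3=I  mem[L4]=20
23. P3: load  L4  bus=[BusRd]  L4: P0=I P1=I P2=O P3=S  mem[L4]=20
24. P2: load  L5  bus=[BusRd]  L5: P0=I P1=S P2=S P3=I  mem[L5]=0
25. P1: load  L2  bus=[BusRd]  L2: P0=I P1=S P2=I P3=O  mem[L2]=60
26. P2: load  L2  bus=[BusRd]  L2: P0=I P1=S P2=S P3=O  mem[L2]=60
27. P1: store L5 := 15  bus=[BusUpgr]  L5: P0=I P1=M P2=I P3=I  mem[L5]=0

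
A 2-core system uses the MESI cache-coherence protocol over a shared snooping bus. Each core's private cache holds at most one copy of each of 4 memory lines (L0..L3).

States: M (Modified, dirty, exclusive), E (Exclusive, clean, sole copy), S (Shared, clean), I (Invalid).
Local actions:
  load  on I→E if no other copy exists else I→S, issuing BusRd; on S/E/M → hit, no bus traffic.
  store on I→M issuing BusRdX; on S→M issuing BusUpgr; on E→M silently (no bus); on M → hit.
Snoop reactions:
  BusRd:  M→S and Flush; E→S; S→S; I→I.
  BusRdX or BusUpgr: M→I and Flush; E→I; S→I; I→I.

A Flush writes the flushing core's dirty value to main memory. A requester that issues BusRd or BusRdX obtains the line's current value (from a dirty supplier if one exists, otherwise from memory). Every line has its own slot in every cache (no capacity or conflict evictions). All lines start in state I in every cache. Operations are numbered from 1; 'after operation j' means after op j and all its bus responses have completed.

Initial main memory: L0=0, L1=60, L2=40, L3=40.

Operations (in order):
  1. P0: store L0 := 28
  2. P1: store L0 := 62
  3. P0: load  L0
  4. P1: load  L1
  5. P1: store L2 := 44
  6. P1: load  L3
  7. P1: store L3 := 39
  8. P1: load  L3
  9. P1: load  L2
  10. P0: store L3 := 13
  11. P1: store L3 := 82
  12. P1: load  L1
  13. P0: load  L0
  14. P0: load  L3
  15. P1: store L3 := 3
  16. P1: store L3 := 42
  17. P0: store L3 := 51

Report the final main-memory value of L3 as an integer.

  op1 P0: store L0 := 28 → M/I on L0; bus BusRdX; mem=0
  op2 P1: store L0 := 62 → I/M on L0; bus BusRdX Flush; mem=28
  op3 P0: load  L0 → S/S on L0; bus BusRd Flush; mem=62
  op4 P1: load  L1 → I/E on L1; bus BusRd; mem=60
  op5 P1: store L2 := 44 → I/M on L2; bus BusRdX; mem=40
  op6 P1: load  L3 → I/E on L3; bus BusRd; mem=40
  op7 P1: store L3 := 39 → I/M on L3; bus (none); mem=40
  op8 P1: load  L3 → I/M on L3; bus (none); mem=40
  op9 P1: load  L2 → I/M on L2; bus (none); mem=40
  op10 P0: store L3 := 13 → M/I on L3; bus BusRdX Flush; mem=39
  op11 P1: store L3 := 82 → I/M on L3; bus BusRdX Flush; mem=13
  op12 P1: load  L1 → I/E on L1; bus (none); mem=60
  op13 P0: load  L0 → S/S on L0; bus (none); mem=62
  op14 P0: load  L3 → S/S on L3; bus BusRd Flush; mem=82
  op15 P1: store L3 := 3 → I/M on L3; bus BusUpgr; mem=82
  op16 P1: store L3 := 42 → I/M on L3; bus (none); mem=82
  op17 P0: store L3 := 51 → M/I on L3; bus BusRdX Flush; mem=42

memory[L3] = 42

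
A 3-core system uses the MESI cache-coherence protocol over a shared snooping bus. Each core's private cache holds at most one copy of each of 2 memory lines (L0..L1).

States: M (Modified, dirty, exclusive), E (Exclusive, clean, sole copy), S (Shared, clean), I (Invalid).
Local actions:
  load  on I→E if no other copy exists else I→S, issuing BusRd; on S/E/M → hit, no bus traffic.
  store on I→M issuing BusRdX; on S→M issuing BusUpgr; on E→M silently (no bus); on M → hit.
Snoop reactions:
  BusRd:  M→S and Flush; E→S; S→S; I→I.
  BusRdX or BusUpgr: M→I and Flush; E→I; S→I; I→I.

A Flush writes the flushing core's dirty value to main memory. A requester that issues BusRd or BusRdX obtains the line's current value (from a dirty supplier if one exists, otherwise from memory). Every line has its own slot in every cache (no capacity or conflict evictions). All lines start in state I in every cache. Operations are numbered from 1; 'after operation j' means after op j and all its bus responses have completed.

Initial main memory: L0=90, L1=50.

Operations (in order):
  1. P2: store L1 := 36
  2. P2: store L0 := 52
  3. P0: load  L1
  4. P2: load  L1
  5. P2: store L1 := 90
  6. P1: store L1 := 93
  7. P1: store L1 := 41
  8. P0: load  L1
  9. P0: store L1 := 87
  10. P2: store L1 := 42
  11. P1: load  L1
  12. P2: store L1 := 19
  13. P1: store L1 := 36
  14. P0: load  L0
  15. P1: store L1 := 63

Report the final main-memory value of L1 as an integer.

memory[L1] = 19

1. P2: store L1 := 36  bus=[BusRdX]  L1: P0=I P1=I P2=M  mem[L1]=50
2. P2: store L0 := 52  bus=[BusRdX]  L0: P0=I P1=I P2=M  mem[L0]=90
3. P0: load  L1  bus=[BusRd,Flush]  L1: P0=S P1=I P2=S  mem[L1]=36
4. P2: load  L1  bus=[-]  L1: P0=S P1=I P2=S  mem[L1]=36
5. P2: store L1 := 90  bus=[BusUpgr]  L1: P0=I P1=I P2=M  mem[L1]=36
6. P1: store L1 := 93  bus=[BusRdX,Flush]  L1: P0=I P1=M P2=I  mem[L1]=90
7. P1: store L1 := 41  bus=[-]  L1: P0=I P1=M P2=I  mem[L1]=90
8. P0: load  L1  bus=[BusRd,Flush]  L1: P0=S P1=S P2=I  mem[L1]=41
9. P0: store L1 := 87  bus=[BusUpgr]  L1: P0=M P1=I P2=I  mem[L1]=41
10. P2: store L1 := 42  bus=[BusRdX,Flush]  L1: P0=I P1=I P2=M  mem[L1]=87
11. P1: load  L1  bus=[BusRd,Flush]  L1: P0=I P1=S P2=S  mem[L1]=42
12. P2: store L1 := 19  bus=[BusUpgr]  L1: P0=I P1=I P2=M  mem[L1]=42
13. P1: store L1 := 36  bus=[BusRdX,Flush]  L1: P0=I P1=M P2=I  mem[L1]=19
14. P0: load  L0  bus=[BusRd,Flush]  L0: P0=S P1=I P2=S  mem[L0]=52
15. P1: store L1 := 63  bus=[-]  L1: P0=I P1=M P2=I  mem[L1]=19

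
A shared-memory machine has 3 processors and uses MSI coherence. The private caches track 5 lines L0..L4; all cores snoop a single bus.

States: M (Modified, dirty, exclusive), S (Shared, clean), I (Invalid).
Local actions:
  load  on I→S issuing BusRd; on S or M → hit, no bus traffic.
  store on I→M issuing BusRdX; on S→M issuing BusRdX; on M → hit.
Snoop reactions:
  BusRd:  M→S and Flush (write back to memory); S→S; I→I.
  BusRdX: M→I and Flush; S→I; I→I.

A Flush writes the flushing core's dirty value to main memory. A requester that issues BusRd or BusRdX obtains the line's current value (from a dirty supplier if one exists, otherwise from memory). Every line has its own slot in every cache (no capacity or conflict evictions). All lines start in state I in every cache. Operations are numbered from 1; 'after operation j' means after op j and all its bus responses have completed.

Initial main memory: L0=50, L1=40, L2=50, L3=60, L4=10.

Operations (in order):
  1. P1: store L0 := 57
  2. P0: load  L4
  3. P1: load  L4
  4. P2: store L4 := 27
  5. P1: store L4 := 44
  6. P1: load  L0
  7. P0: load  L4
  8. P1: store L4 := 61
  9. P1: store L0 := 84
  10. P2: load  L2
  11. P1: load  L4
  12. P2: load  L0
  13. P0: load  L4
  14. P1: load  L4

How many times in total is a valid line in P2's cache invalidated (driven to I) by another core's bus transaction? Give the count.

invalidations = 1

1. P1: store L0 := 57  bus=[BusRdX]  L0: P0=I P1=M P2=I  mem[L0]=50
2. P0: load  L4  bus=[BusRd]  L4: P0=S P1=I P2=I  mem[L4]=10
3. P1: load  L4  bus=[BusRd]  L4: P0=S P1=S P2=I  mem[L4]=10
4. P2: store L4 := 27  bus=[BusRdX]  L4: P0=I P1=I P2=M  mem[L4]=10
5. P1: store L4 := 44  bus=[BusRdX,Flush]  L4: P0=I P1=M P2=I  mem[L4]=27
6. P1: load  L0  bus=[-]  L0: P0=I P1=M P2=I  mem[L0]=50
7. P0: load  L4  bus=[BusRd,Flush]  L4: P0=S P1=S P2=I  mem[L4]=44
8. P1: store L4 := 61  bus=[BusRdX]  L4: P0=I P1=M P2=I  mem[L4]=44
9. P1: store L0 := 84  bus=[-]  L0: P0=I P1=M P2=I  mem[L0]=50
10. P2: load  L2  bus=[BusRd]  L2: P0=I P1=I P2=S  mem[L2]=50
11. P1: load  L4  bus=[-]  L4: P0=I P1=M P2=I  mem[L4]=44
12. P2: load  L0  bus=[BusRd,Flush]  L0: P0=I P1=S P2=S  mem[L0]=84
13. P0: load  L4  bus=[BusRd,Flush]  L4: P0=S P1=S P2=I  mem[L4]=61
14. P1: load  L4  bus=[-]  L4: P0=S P1=S P2=I  mem[L4]=61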